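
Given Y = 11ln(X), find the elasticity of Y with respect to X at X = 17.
Elasticity = 1/ln(17) ≈ 0.3530

Elasticity = (dY/dX) · (X/Y)

dY/dX = 11/X
At X = 17: dY/dX = 11/17, Y = 11·ln(17)

Elasticity = (11/17) · (17 / (11·ln(17))) = 1/ln(17) ≈ 0.3530

Interpretation: for a small percentage change in X, the percentage change in Y is approximately 0.35 times as large.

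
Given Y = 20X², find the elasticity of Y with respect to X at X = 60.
Elasticity = 2

Elasticity = (dY/dX) · (X/Y)

dY/dX = 40·X
At X = 60: dY/dX = 2400, Y = 72000

Elasticity = 2400 · (60 / 72000) = 2

Interpretation: for a small percentage change in X, the percentage change in Y is approximately 2.00 times as large.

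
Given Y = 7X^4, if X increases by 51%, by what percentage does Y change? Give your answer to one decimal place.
419.9%

For Y = 7X^4:
If X → X(1 + 0.51)
Then Y → Y · (1 + 0.51)^4
     ≈ Y · 5.1989

Percentage change = ((1 + 0.51)^4 − 1) × 100% ≈ 419.9%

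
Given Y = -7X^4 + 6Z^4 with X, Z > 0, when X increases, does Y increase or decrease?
Y decreases

Taking the partial derivative:
∂Y/∂X = -28X^3

∂Y/∂X = -28X^3 < 0 (assuming positive values)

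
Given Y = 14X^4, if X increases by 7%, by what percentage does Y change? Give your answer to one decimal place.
31.1%

For Y = 14X^4:
If X → X(1 + 0.07)
Then Y → Y · (1 + 0.07)^4
     ≈ Y · 1.3108

Percentage change = ((1 + 0.07)^4 − 1) × 100% ≈ 31.1%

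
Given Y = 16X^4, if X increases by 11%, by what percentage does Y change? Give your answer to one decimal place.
51.8%

For Y = 16X^4:
If X → X(1 + 0.11)
Then Y → Y · (1 + 0.11)^4
     ≈ Y · 1.5181

Percentage change = ((1 + 0.11)^4 − 1) × 100% ≈ 51.8%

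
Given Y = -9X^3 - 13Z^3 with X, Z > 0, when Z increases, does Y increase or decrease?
Y decreases

Taking the partial derivative:
∂Y/∂Z = -39Z^2

∂Y/∂Z = -39Z^2 < 0 (assuming positive values)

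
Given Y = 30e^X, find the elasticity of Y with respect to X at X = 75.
Elasticity = 75

Elasticity = (dY/dX) · (X/Y)

dY/dX = 30·e^X
At X = 75: dY/dX = 30·e^75, Y = 30·e^75

Elasticity = (30·e^75) · (75 / (30·e^75)) = 75

Interpretation: for a small percentage change in X, the percentage change in Y is approximately 75.00 times as large.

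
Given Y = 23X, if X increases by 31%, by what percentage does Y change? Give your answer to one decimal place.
31.0%

For Y = 23X:
If X → X(1 + 0.31)
Then Y → Y · (1 + 0.31)^1
     = Y · 1.3100

Percentage change = ((1 + 0.31)^1 − 1) × 100% = 31.0%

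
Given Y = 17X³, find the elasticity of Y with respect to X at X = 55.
Elasticity = 3

Elasticity = (dY/dX) · (X/Y)

dY/dX = 51·X²
At X = 55: dY/dX = 154275, Y = 2828375

Elasticity = 154275 · (55 / 2828375) = 3

Interpretation: for a small percentage change in X, the percentage change in Y is approximately 3.00 times as large.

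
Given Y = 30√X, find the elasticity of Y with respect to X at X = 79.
Elasticity = 1/2

Elasticity = (dY/dX) · (X/Y)

dY/dX = 15/√X
At X = 79: dY/dX = 15·√79/79, Y = 30·√79

Elasticity = (15·√79/79) · (79 / (30·√79)) = 1/2

Interpretation: for a small percentage change in X, the percentage change in Y is approximately 0.50 times as large.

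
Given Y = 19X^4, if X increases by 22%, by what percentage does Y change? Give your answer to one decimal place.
121.5%

For Y = 19X^4:
If X → X(1 + 0.22)
Then Y → Y · (1 + 0.22)^4
     ≈ Y · 2.2153

Percentage change = ((1 + 0.22)^4 − 1) × 100% ≈ 121.5%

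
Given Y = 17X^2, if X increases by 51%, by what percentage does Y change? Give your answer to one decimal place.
128.0%

For Y = 17X^2:
If X → X(1 + 0.51)
Then Y → Y · (1 + 0.51)^2
     = Y · 2.2801

Percentage change = ((1 + 0.51)^2 − 1) × 100% ≈ 128.0%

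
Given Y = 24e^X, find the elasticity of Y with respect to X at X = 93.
Elasticity = 93

Elasticity = (dY/dX) · (X/Y)

dY/dX = 24·e^X
At X = 93: dY/dX = 24·e^93, Y = 24·e^93

Elasticity = (24·e^93) · (93 / (24·e^93)) = 93

Interpretation: for a small percentage change in X, the percentage change in Y is approximately 93.00 times as large.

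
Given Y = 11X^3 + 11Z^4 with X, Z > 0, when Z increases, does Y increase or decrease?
Y increases

Taking the partial derivative:
∂Y/∂Z = 44Z^3

∂Y/∂Z = 44Z^3 > 0 (assuming positive values)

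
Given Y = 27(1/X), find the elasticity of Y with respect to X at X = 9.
Elasticity = -1

Elasticity = (dY/dX) · (X/Y)

dY/dX = -27/X²
At X = 9: dY/dX = -1/3, Y = 3

Elasticity = (-1/3) · (9 / 3) = -1

Interpretation: for a small percentage change in X, the percentage change in Y is approximately -1.00 times as large.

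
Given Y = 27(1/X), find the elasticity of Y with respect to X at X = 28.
Elasticity = -1

Elasticity = (dY/dX) · (X/Y)

dY/dX = -27/X²
At X = 28: dY/dX = -27/784, Y = 27/28

Elasticity = (-27/784) · (28 / (27/28)) = -1

Interpretation: for a small percentage change in X, the percentage change in Y is approximately -1.00 times as large.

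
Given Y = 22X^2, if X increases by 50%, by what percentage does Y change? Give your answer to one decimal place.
125.0%

For Y = 22X^2:
If X → X(1 + 0.5)
Then Y → Y · (1 + 0.5)^2
     = Y · 2.2500

Percentage change = ((1 + 0.5)^2 − 1) × 100% = 125.0%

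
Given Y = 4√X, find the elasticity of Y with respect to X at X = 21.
Elasticity = 1/2

Elasticity = (dY/dX) · (X/Y)

dY/dX = 2/√X
At X = 21: dY/dX = 2·√21/21, Y = 4·√21

Elasticity = (2·√21/21) · (21 / (4·√21)) = 1/2

Interpretation: for a small percentage change in X, the percentage change in Y is approximately 0.50 times as large.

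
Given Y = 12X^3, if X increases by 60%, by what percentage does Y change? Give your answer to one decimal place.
309.6%

For Y = 12X^3:
If X → X(1 + 0.6)
Then Y → Y · (1 + 0.6)^3
     = Y · 4.0960

Percentage change = ((1 + 0.6)^3 − 1) × 100% = 309.6%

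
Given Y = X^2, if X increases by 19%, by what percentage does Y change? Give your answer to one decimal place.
41.6%

For Y = X^2:
If X → X(1 + 0.19)
Then Y → Y · (1 + 0.19)^2
     = Y · 1.4161

Percentage change = ((1 + 0.19)^2 − 1) × 100% ≈ 41.6%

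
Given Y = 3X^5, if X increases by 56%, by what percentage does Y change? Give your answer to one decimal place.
823.9%

For Y = 3X^5:
If X → X(1 + 0.56)
Then Y → Y · (1 + 0.56)^5
     ≈ Y · 9.2390

Percentage change = ((1 + 0.56)^5 − 1) × 100% ≈ 823.9%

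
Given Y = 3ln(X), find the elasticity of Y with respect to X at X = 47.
Elasticity = 1/ln(47) ≈ 0.2597

Elasticity = (dY/dX) · (X/Y)

dY/dX = 3/X
At X = 47: dY/dX = 3/47, Y = 3·ln(47)

Elasticity = (3/47) · (47 / (3·ln(47))) = 1/ln(47) ≈ 0.2597

Interpretation: for a small percentage change in X, the percentage change in Y is approximately 0.26 times as large.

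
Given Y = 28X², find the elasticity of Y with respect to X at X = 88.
Elasticity = 2

Elasticity = (dY/dX) · (X/Y)

dY/dX = 56·X
At X = 88: dY/dX = 4928, Y = 216832

Elasticity = 4928 · (88 / 216832) = 2

Interpretation: for a small percentage change in X, the percentage change in Y is approximately 2.00 times as large.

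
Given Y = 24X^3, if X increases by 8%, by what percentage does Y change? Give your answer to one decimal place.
26.0%

For Y = 24X^3:
If X → X(1 + 0.08)
Then Y → Y · (1 + 0.08)^3
     ≈ Y · 1.2597

Percentage change = ((1 + 0.08)^3 − 1) × 100% ≈ 26.0%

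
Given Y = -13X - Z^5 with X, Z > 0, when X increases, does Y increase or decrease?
Y decreases

Taking the partial derivative:
∂Y/∂X = -13

∂Y/∂X = -13 < 0 (assuming positive values)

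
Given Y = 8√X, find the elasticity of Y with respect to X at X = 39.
Elasticity = 1/2

Elasticity = (dY/dX) · (X/Y)

dY/dX = 4/√X
At X = 39: dY/dX = 4·√39/39, Y = 8·√39

Elasticity = (4·√39/39) · (39 / (8·√39)) = 1/2

Interpretation: for a small percentage change in X, the percentage change in Y is approximately 0.50 times as large.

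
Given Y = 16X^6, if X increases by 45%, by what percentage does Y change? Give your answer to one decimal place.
829.4%

For Y = 16X^6:
If X → X(1 + 0.45)
Then Y → Y · (1 + 0.45)^6
     ≈ Y · 9.2941

Percentage change = ((1 + 0.45)^6 − 1) × 100% ≈ 829.4%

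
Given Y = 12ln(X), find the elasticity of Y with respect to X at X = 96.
Elasticity = 1/ln(96) ≈ 0.2191

Elasticity = (dY/dX) · (X/Y)

dY/dX = 12/X
At X = 96: dY/dX = 1/8, Y = 12·ln(96)

Elasticity = (1/8) · (96 / (12·ln(96))) = 1/ln(96) ≈ 0.2191

Interpretation: for a small percentage change in X, the percentage change in Y is approximately 0.22 times as large.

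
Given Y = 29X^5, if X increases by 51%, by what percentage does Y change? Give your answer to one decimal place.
685.0%

For Y = 29X^5:
If X → X(1 + 0.51)
Then Y → Y · (1 + 0.51)^5
     ≈ Y · 7.8503

Percentage change = ((1 + 0.51)^5 − 1) × 100% ≈ 685.0%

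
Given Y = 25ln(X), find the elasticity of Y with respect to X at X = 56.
Elasticity = 1/ln(56) ≈ 0.2484

Elasticity = (dY/dX) · (X/Y)

dY/dX = 25/X
At X = 56: dY/dX = 25/56, Y = 25·ln(56)

Elasticity = (25/56) · (56 / (25·ln(56))) = 1/ln(56) ≈ 0.2484

Interpretation: for a small percentage change in X, the percentage change in Y is approximately 0.25 times as large.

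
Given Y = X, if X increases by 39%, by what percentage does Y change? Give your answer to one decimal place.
39.0%

For Y = X:
If X → X(1 + 0.39)
Then Y → Y · (1 + 0.39)^1
     = Y · 1.3900

Percentage change = ((1 + 0.39)^1 − 1) × 100% = 39.0%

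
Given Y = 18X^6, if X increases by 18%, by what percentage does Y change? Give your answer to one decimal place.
170.0%

For Y = 18X^6:
If X → X(1 + 0.18)
Then Y → Y · (1 + 0.18)^6
     ≈ Y · 2.6996

Percentage change = ((1 + 0.18)^6 − 1) × 100% ≈ 170.0%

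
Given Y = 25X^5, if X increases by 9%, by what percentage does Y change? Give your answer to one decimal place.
53.9%

For Y = 25X^5:
If X → X(1 + 0.09)
Then Y → Y · (1 + 0.09)^5
     ≈ Y · 1.5386

Percentage change = ((1 + 0.09)^5 − 1) × 100% ≈ 53.9%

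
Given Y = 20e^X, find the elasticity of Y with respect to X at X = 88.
Elasticity = 88

Elasticity = (dY/dX) · (X/Y)

dY/dX = 20·e^X
At X = 88: dY/dX = 20·e^88, Y = 20·e^88

Elasticity = (20·e^88) · (88 / (20·e^88)) = 88

Interpretation: for a small percentage change in X, the percentage change in Y is approximately 88.00 times as large.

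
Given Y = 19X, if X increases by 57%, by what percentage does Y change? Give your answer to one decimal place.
57.0%

For Y = 19X:
If X → X(1 + 0.57)
Then Y → Y · (1 + 0.57)^1
     = Y · 1.5700

Percentage change = ((1 + 0.57)^1 − 1) × 100% = 57.0%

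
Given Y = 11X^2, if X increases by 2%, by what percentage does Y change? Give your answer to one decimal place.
4.0%

For Y = 11X^2:
If X → X(1 + 0.02)
Then Y → Y · (1 + 0.02)^2
     = Y · 1.0404

Percentage change = ((1 + 0.02)^2 − 1) × 100% ≈ 4.0%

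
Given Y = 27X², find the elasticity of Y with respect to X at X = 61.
Elasticity = 2

Elasticity = (dY/dX) · (X/Y)

dY/dX = 54·X
At X = 61: dY/dX = 3294, Y = 100467

Elasticity = 3294 · (61 / 100467) = 2

Interpretation: for a small percentage change in X, the percentage change in Y is approximately 2.00 times as large.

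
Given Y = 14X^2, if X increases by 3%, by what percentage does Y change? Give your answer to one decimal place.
6.1%

For Y = 14X^2:
If X → X(1 + 0.03)
Then Y → Y · (1 + 0.03)^2
     = Y · 1.0609

Percentage change = ((1 + 0.03)^2 − 1) × 100% ≈ 6.1%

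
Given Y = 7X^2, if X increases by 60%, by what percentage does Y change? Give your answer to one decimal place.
156.0%

For Y = 7X^2:
If X → X(1 + 0.6)
Then Y → Y · (1 + 0.6)^2
     = Y · 2.5600

Percentage change = ((1 + 0.6)^2 − 1) × 100% = 156.0%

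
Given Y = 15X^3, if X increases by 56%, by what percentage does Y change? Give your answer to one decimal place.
279.6%

For Y = 15X^3:
If X → X(1 + 0.56)
Then Y → Y · (1 + 0.56)^3
     ≈ Y · 3.7964

Percentage change = ((1 + 0.56)^3 − 1) × 100% ≈ 279.6%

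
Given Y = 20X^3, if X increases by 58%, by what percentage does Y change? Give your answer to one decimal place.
294.4%

For Y = 20X^3:
If X → X(1 + 0.58)
Then Y → Y · (1 + 0.58)^3
     ≈ Y · 3.9443

Percentage change = ((1 + 0.58)^3 − 1) × 100% ≈ 294.4%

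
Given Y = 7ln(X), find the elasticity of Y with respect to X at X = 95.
Elasticity = 1/ln(95) ≈ 0.2196

Elasticity = (dY/dX) · (X/Y)

dY/dX = 7/X
At X = 95: dY/dX = 7/95, Y = 7·ln(95)

Elasticity = (7/95) · (95 / (7·ln(95))) = 1/ln(95) ≈ 0.2196

Interpretation: for a small percentage change in X, the percentage change in Y is approximately 0.22 times as large.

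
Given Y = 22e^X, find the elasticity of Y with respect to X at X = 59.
Elasticity = 59

Elasticity = (dY/dX) · (X/Y)

dY/dX = 22·e^X
At X = 59: dY/dX = 22·e^59, Y = 22·e^59

Elasticity = (22·e^59) · (59 / (22·e^59)) = 59

Interpretation: for a small percentage change in X, the percentage change in Y is approximately 59.00 times as large.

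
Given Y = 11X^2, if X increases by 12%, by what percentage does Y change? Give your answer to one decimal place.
25.4%

For Y = 11X^2:
If X → X(1 + 0.12)
Then Y → Y · (1 + 0.12)^2
     = Y · 1.2544

Percentage change = ((1 + 0.12)^2 − 1) × 100% ≈ 25.4%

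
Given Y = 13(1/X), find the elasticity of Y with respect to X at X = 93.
Elasticity = -1

Elasticity = (dY/dX) · (X/Y)

dY/dX = -13/X²
At X = 93: dY/dX = -13/8649, Y = 13/93

Elasticity = (-13/8649) · (93 / (13/93)) = -1

Interpretation: for a small percentage change in X, the percentage change in Y is approximately -1.00 times as large.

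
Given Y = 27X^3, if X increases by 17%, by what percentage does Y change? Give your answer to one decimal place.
60.2%

For Y = 27X^3:
If X → X(1 + 0.17)
Then Y → Y · (1 + 0.17)^3
     ≈ Y · 1.6016

Percentage change = ((1 + 0.17)^3 − 1) × 100% ≈ 60.2%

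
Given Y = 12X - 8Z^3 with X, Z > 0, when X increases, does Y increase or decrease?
Y increases

Taking the partial derivative:
∂Y/∂X = 12

∂Y/∂X = 12 > 0 (assuming positive values)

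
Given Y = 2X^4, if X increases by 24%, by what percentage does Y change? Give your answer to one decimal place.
136.4%

For Y = 2X^4:
If X → X(1 + 0.24)
Then Y → Y · (1 + 0.24)^4
     ≈ Y · 2.3642

Percentage change = ((1 + 0.24)^4 − 1) × 100% ≈ 136.4%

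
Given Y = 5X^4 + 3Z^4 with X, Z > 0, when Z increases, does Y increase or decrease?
Y increases

Taking the partial derivative:
∂Y/∂Z = 12Z^3

∂Y/∂Z = 12Z^3 > 0 (assuming positive values)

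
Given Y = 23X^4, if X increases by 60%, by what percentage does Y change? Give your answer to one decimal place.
555.4%

For Y = 23X^4:
If X → X(1 + 0.6)
Then Y → Y · (1 + 0.6)^4
     = Y · 6.5536

Percentage change = ((1 + 0.6)^4 − 1) × 100% ≈ 555.4%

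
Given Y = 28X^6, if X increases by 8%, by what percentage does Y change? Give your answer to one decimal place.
58.7%

For Y = 28X^6:
If X → X(1 + 0.08)
Then Y → Y · (1 + 0.08)^6
     ≈ Y · 1.5869

Percentage change = ((1 + 0.08)^6 − 1) × 100% ≈ 58.7%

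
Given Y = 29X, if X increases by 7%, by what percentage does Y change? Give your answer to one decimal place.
7.0%

For Y = 29X:
If X → X(1 + 0.07)
Then Y → Y · (1 + 0.07)^1
     = Y · 1.0700

Percentage change = ((1 + 0.07)^1 − 1) × 100% = 7.0%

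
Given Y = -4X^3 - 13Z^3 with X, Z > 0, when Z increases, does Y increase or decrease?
Y decreases

Taking the partial derivative:
∂Y/∂Z = -39Z^2

∂Y/∂Z = -39Z^2 < 0 (assuming positive values)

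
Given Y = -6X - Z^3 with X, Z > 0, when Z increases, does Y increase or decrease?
Y decreases

Taking the partial derivative:
∂Y/∂Z = -3Z^2

∂Y/∂Z = -3Z^2 < 0 (assuming positive values)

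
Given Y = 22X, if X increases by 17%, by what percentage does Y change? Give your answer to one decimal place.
17.0%

For Y = 22X:
If X → X(1 + 0.17)
Then Y → Y · (1 + 0.17)^1
     = Y · 1.1700

Percentage change = ((1 + 0.17)^1 − 1) × 100% = 17.0%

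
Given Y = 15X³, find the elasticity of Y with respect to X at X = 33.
Elasticity = 3

Elasticity = (dY/dX) · (X/Y)

dY/dX = 45·X²
At X = 33: dY/dX = 49005, Y = 539055

Elasticity = 49005 · (33 / 539055) = 3

Interpretation: for a small percentage change in X, the percentage change in Y is approximately 3.00 times as large.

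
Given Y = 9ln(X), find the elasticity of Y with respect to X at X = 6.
Elasticity = 1/ln(6) ≈ 0.5581

Elasticity = (dY/dX) · (X/Y)

dY/dX = 9/X
At X = 6: dY/dX = 3/2, Y = 9·ln(6)

Elasticity = (3/2) · (6 / (9·ln(6))) = 1/ln(6) ≈ 0.5581

Interpretation: for a small percentage change in X, the percentage change in Y is approximately 0.56 times as large.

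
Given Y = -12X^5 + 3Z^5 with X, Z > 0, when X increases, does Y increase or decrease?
Y decreases

Taking the partial derivative:
∂Y/∂X = -60X^4

∂Y/∂X = -60X^4 < 0 (assuming positive values)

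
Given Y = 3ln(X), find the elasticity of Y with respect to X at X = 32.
Elasticity = 1/ln(32) ≈ 0.2885

Elasticity = (dY/dX) · (X/Y)

dY/dX = 3/X
At X = 32: dY/dX = 3/32, Y = 3·ln(32)

Elasticity = (3/32) · (32 / (3·ln(32))) = 1/ln(32) ≈ 0.2885

Interpretation: for a small percentage change in X, the percentage change in Y is approximately 0.29 times as large.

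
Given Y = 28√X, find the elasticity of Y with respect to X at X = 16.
Elasticity = 1/2

Elasticity = (dY/dX) · (X/Y)

dY/dX = 14/√X
At X = 16: dY/dX = 7/2, Y = 112

Elasticity = (7/2) · (16 / 112) = 1/2

Interpretation: for a small percentage change in X, the percentage change in Y is approximately 0.50 times as large.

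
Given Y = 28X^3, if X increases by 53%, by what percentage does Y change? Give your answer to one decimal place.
258.2%

For Y = 28X^3:
If X → X(1 + 0.53)
Then Y → Y · (1 + 0.53)^3
     ≈ Y · 3.5816

Percentage change = ((1 + 0.53)^3 − 1) × 100% ≈ 258.2%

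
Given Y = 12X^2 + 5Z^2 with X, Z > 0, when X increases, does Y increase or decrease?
Y increases

Taking the partial derivative:
∂Y/∂X = 24X

∂Y/∂X = 24X > 0 (assuming positive values)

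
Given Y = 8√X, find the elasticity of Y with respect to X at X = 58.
Elasticity = 1/2

Elasticity = (dY/dX) · (X/Y)

dY/dX = 4/√X
At X = 58: dY/dX = 2·√58/29, Y = 8·√58

Elasticity = (2·√58/29) · (58 / (8·√58)) = 1/2

Interpretation: for a small percentage change in X, the percentage change in Y is approximately 0.50 times as large.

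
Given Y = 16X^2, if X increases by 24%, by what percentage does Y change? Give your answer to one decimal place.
53.8%

For Y = 16X^2:
If X → X(1 + 0.24)
Then Y → Y · (1 + 0.24)^2
     = Y · 1.5376

Percentage change = ((1 + 0.24)^2 − 1) × 100% ≈ 53.8%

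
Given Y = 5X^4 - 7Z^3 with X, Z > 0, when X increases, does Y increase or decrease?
Y increases

Taking the partial derivative:
∂Y/∂X = 20X^3

∂Y/∂X = 20X^3 > 0 (assuming positive values)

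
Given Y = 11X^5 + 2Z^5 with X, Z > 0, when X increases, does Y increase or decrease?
Y increases

Taking the partial derivative:
∂Y/∂X = 55X^4

∂Y/∂X = 55X^4 > 0 (assuming positive values)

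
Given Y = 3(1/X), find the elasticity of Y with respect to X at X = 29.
Elasticity = -1

Elasticity = (dY/dX) · (X/Y)

dY/dX = -3/X²
At X = 29: dY/dX = -3/841, Y = 3/29

Elasticity = (-3/841) · (29 / (3/29)) = -1

Interpretation: for a small percentage change in X, the percentage change in Y is approximately -1.00 times as large.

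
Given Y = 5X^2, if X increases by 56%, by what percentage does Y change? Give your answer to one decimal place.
143.4%

For Y = 5X^2:
If X → X(1 + 0.56)
Then Y → Y · (1 + 0.56)^2
     = Y · 2.4336

Percentage change = ((1 + 0.56)^2 − 1) × 100% ≈ 143.4%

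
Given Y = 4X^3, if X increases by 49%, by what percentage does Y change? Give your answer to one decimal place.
230.8%

For Y = 4X^3:
If X → X(1 + 0.49)
Then Y → Y · (1 + 0.49)^3
     ≈ Y · 3.3079

Percentage change = ((1 + 0.49)^3 − 1) × 100% ≈ 230.8%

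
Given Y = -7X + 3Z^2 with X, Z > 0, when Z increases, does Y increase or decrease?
Y increases

Taking the partial derivative:
∂Y/∂Z = 6Z

∂Y/∂Z = 6Z > 0 (assuming positive values)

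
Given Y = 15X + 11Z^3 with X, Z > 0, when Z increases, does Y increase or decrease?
Y increases

Taking the partial derivative:
∂Y/∂Z = 33Z^2

∂Y/∂Z = 33Z^2 > 0 (assuming positive values)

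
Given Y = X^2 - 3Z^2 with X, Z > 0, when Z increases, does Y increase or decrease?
Y decreases

Taking the partial derivative:
∂Y/∂Z = -6Z

∂Y/∂Z = -6Z < 0 (assuming positive values)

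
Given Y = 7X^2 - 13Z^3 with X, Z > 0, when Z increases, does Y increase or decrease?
Y decreases

Taking the partial derivative:
∂Y/∂Z = -39Z^2

∂Y/∂Z = -39Z^2 < 0 (assuming positive values)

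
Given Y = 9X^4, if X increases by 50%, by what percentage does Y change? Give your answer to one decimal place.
406.3%

For Y = 9X^4:
If X → X(1 + 0.5)
Then Y → Y · (1 + 0.5)^4
     = Y · 5.0625

Percentage change = ((1 + 0.5)^4 − 1) × 100% ≈ 406.3%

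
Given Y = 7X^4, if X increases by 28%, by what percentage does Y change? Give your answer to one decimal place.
168.4%

For Y = 7X^4:
If X → X(1 + 0.28)
Then Y → Y · (1 + 0.28)^4
     ≈ Y · 2.6844

Percentage change = ((1 + 0.28)^4 − 1) × 100% ≈ 168.4%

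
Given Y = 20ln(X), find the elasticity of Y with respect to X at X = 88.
Elasticity = 1/ln(88) ≈ 0.2233

Elasticity = (dY/dX) · (X/Y)

dY/dX = 20/X
At X = 88: dY/dX = 5/22, Y = 20·ln(88)

Elasticity = (5/22) · (88 / (20·ln(88))) = 1/ln(88) ≈ 0.2233

Interpretation: for a small percentage change in X, the percentage change in Y is approximately 0.22 times as large.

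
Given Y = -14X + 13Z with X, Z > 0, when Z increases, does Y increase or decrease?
Y increases

Taking the partial derivative:
∂Y/∂Z = 13

∂Y/∂Z = 13 > 0 (assuming positive values)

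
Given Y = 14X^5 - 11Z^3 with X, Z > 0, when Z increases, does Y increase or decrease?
Y decreases

Taking the partial derivative:
∂Y/∂Z = -33Z^2

∂Y/∂Z = -33Z^2 < 0 (assuming positive values)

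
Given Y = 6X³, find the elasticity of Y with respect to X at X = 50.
Elasticity = 3

Elasticity = (dY/dX) · (X/Y)

dY/dX = 18·X²
At X = 50: dY/dX = 45000, Y = 750000

Elasticity = 45000 · (50 / 750000) = 3

Interpretation: for a small percentage change in X, the percentage change in Y is approximately 3.00 times as large.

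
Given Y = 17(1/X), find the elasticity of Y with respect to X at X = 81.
Elasticity = -1

Elasticity = (dY/dX) · (X/Y)

dY/dX = -17/X²
At X = 81: dY/dX = -17/6561, Y = 17/81

Elasticity = (-17/6561) · (81 / (17/81)) = -1

Interpretation: for a small percentage change in X, the percentage change in Y is approximately -1.00 times as large.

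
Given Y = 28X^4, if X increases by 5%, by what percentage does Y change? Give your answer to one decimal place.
21.6%

For Y = 28X^4:
If X → X(1 + 0.05)
Then Y → Y · (1 + 0.05)^4
     ≈ Y · 1.2155

Percentage change = ((1 + 0.05)^4 − 1) × 100% ≈ 21.6%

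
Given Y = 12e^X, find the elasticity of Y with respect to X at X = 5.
Elasticity = 5

Elasticity = (dY/dX) · (X/Y)

dY/dX = 12·e^X
At X = 5: dY/dX = 12·e^5, Y = 12·e^5

Elasticity = (12·e^5) · (5 / (12·e^5)) = 5

Interpretation: for a small percentage change in X, the percentage change in Y is approximately 5.00 times as large.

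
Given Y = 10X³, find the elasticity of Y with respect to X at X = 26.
Elasticity = 3

Elasticity = (dY/dX) · (X/Y)

dY/dX = 30·X²
At X = 26: dY/dX = 20280, Y = 175760

Elasticity = 20280 · (26 / 175760) = 3

Interpretation: for a small percentage change in X, the percentage change in Y is approximately 3.00 times as large.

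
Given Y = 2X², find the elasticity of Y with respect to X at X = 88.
Elasticity = 2

Elasticity = (dY/dX) · (X/Y)

dY/dX = 4·X
At X = 88: dY/dX = 352, Y = 15488

Elasticity = 352 · (88 / 15488) = 2

Interpretation: for a small percentage change in X, the percentage change in Y is approximately 2.00 times as large.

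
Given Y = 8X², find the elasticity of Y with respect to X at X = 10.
Elasticity = 2

Elasticity = (dY/dX) · (X/Y)

dY/dX = 16·X
At X = 10: dY/dX = 160, Y = 800

Elasticity = 160 · (10 / 800) = 2

Interpretation: for a small percentage change in X, the percentage change in Y is approximately 2.00 times as large.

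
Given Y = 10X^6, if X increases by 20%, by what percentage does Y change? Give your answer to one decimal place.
198.6%

For Y = 10X^6:
If X → X(1 + 0.2)
Then Y → Y · (1 + 0.2)^6
     ≈ Y · 2.9860

Percentage change = ((1 + 0.2)^6 − 1) × 100% ≈ 198.6%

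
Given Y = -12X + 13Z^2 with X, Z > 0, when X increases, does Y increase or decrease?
Y decreases

Taking the partial derivative:
∂Y/∂X = -12

∂Y/∂X = -12 < 0 (assuming positive values)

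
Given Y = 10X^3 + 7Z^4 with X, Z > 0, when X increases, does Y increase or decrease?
Y increases

Taking the partial derivative:
∂Y/∂X = 30X^2

∂Y/∂X = 30X^2 > 0 (assuming positive values)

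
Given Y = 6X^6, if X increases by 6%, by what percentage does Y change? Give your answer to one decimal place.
41.9%

For Y = 6X^6:
If X → X(1 + 0.06)
Then Y → Y · (1 + 0.06)^6
     ≈ Y · 1.4185

Percentage change = ((1 + 0.06)^6 − 1) × 100% ≈ 41.9%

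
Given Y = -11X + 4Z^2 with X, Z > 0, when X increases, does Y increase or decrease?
Y decreases

Taking the partial derivative:
∂Y/∂X = -11

∂Y/∂X = -11 < 0 (assuming positive values)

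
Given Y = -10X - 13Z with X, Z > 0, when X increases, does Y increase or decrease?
Y decreases

Taking the partial derivative:
∂Y/∂X = -10

∂Y/∂X = -10 < 0 (assuming positive values)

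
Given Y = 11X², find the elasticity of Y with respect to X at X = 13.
Elasticity = 2

Elasticity = (dY/dX) · (X/Y)

dY/dX = 22·X
At X = 13: dY/dX = 286, Y = 1859

Elasticity = 286 · (13 / 1859) = 2

Interpretation: for a small percentage change in X, the percentage change in Y is approximately 2.00 times as large.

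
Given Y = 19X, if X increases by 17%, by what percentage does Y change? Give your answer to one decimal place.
17.0%

For Y = 19X:
If X → X(1 + 0.17)
Then Y → Y · (1 + 0.17)^1
     = Y · 1.1700

Percentage change = ((1 + 0.17)^1 − 1) × 100% = 17.0%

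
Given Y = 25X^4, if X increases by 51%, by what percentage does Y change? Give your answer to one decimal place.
419.9%

For Y = 25X^4:
If X → X(1 + 0.51)
Then Y → Y · (1 + 0.51)^4
     ≈ Y · 5.1989

Percentage change = ((1 + 0.51)^4 − 1) × 100% ≈ 419.9%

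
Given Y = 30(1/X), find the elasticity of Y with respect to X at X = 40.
Elasticity = -1

Elasticity = (dY/dX) · (X/Y)

dY/dX = -30/X²
At X = 40: dY/dX = -3/160, Y = 3/4

Elasticity = (-3/160) · (40 / (3/4)) = -1

Interpretation: for a small percentage change in X, the percentage change in Y is approximately -1.00 times as large.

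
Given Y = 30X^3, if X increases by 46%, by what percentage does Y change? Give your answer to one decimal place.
211.2%

For Y = 30X^3:
If X → X(1 + 0.46)
Then Y → Y · (1 + 0.46)^3
     ≈ Y · 3.1121

Percentage change = ((1 + 0.46)^3 − 1) × 100% ≈ 211.2%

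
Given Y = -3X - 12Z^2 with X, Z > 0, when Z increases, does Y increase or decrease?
Y decreases

Taking the partial derivative:
∂Y/∂Z = -24Z

∂Y/∂Z = -24Z < 0 (assuming positive values)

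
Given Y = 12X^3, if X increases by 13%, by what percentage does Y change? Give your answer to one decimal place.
44.3%

For Y = 12X^3:
If X → X(1 + 0.13)
Then Y → Y · (1 + 0.13)^3
     ≈ Y · 1.4429

Percentage change = ((1 + 0.13)^3 − 1) × 100% ≈ 44.3%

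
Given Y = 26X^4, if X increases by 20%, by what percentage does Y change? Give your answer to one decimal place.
107.4%

For Y = 26X^4:
If X → X(1 + 0.2)
Then Y → Y · (1 + 0.2)^4
     = Y · 2.0736

Percentage change = ((1 + 0.2)^4 − 1) × 100% ≈ 107.4%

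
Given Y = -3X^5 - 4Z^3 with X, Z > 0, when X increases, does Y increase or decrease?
Y decreases

Taking the partial derivative:
∂Y/∂X = -15X^4

∂Y/∂X = -15X^4 < 0 (assuming positive values)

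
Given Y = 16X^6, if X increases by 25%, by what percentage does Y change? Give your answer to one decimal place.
281.5%

For Y = 16X^6:
If X → X(1 + 0.25)
Then Y → Y · (1 + 0.25)^6
     ≈ Y · 3.8147

Percentage change = ((1 + 0.25)^6 − 1) × 100% ≈ 281.5%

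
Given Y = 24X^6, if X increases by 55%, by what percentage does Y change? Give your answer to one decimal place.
1286.7%

For Y = 24X^6:
If X → X(1 + 0.55)
Then Y → Y · (1 + 0.55)^6
     ≈ Y · 13.8672

Percentage change = ((1 + 0.55)^6 − 1) × 100% ≈ 1286.7%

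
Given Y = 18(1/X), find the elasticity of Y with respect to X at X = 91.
Elasticity = -1

Elasticity = (dY/dX) · (X/Y)

dY/dX = -18/X²
At X = 91: dY/dX = -18/8281, Y = 18/91

Elasticity = (-18/8281) · (91 / (18/91)) = -1

Interpretation: for a small percentage change in X, the percentage change in Y is approximately -1.00 times as large.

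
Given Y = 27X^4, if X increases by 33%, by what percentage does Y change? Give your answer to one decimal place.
212.9%

For Y = 27X^4:
If X → X(1 + 0.33)
Then Y → Y · (1 + 0.33)^4
     ≈ Y · 3.1290

Percentage change = ((1 + 0.33)^4 − 1) × 100% ≈ 212.9%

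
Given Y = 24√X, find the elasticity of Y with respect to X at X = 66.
Elasticity = 1/2

Elasticity = (dY/dX) · (X/Y)

dY/dX = 12/√X
At X = 66: dY/dX = 2·√66/11, Y = 24·√66

Elasticity = (2·√66/11) · (66 / (24·√66)) = 1/2

Interpretation: for a small percentage change in X, the percentage change in Y is approximately 0.50 times as large.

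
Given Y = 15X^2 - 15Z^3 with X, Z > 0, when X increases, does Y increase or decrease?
Y increases

Taking the partial derivative:
∂Y/∂X = 30X

∂Y/∂X = 30X > 0 (assuming positive values)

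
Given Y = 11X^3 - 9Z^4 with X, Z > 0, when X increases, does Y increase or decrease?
Y increases

Taking the partial derivative:
∂Y/∂X = 33X^2

∂Y/∂X = 33X^2 > 0 (assuming positive values)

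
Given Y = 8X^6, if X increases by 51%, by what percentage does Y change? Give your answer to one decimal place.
1085.4%

For Y = 8X^6:
If X → X(1 + 0.51)
Then Y → Y · (1 + 0.51)^6
     ≈ Y · 11.8539

Percentage change = ((1 + 0.51)^6 − 1) × 100% ≈ 1085.4%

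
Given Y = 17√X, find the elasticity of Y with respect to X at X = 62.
Elasticity = 1/2

Elasticity = (dY/dX) · (X/Y)

dY/dX = 17/(2·√X)
At X = 62: dY/dX = 17·√62/124, Y = 17·√62

Elasticity = (17·√62/124) · (62 / (17·√62)) = 1/2

Interpretation: for a small percentage change in X, the percentage change in Y is approximately 0.50 times as large.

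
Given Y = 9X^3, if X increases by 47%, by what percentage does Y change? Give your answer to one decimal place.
217.7%

For Y = 9X^3:
If X → X(1 + 0.47)
Then Y → Y · (1 + 0.47)^3
     ≈ Y · 3.1765

Percentage change = ((1 + 0.47)^3 − 1) × 100% ≈ 217.7%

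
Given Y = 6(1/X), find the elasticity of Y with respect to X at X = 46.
Elasticity = -1

Elasticity = (dY/dX) · (X/Y)

dY/dX = -6/X²
At X = 46: dY/dX = -3/1058, Y = 3/23

Elasticity = (-3/1058) · (46 / (3/23)) = -1

Interpretation: for a small percentage change in X, the percentage change in Y is approximately -1.00 times as large.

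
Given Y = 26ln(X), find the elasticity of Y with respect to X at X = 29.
Elasticity = 1/ln(29) ≈ 0.2970

Elasticity = (dY/dX) · (X/Y)

dY/dX = 26/X
At X = 29: dY/dX = 26/29, Y = 26·ln(29)

Elasticity = (26/29) · (29 / (26·ln(29))) = 1/ln(29) ≈ 0.2970

Interpretation: for a small percentage change in X, the percentage change in Y is approximately 0.30 times as large.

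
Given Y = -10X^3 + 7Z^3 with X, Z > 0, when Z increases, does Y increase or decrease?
Y increases

Taking the partial derivative:
∂Y/∂Z = 21Z^2

∂Y/∂Z = 21Z^2 > 0 (assuming positive values)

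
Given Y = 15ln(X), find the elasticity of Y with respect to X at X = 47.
Elasticity = 1/ln(47) ≈ 0.2597

Elasticity = (dY/dX) · (X/Y)

dY/dX = 15/X
At X = 47: dY/dX = 15/47, Y = 15·ln(47)

Elasticity = (15/47) · (47 / (15·ln(47))) = 1/ln(47) ≈ 0.2597

Interpretation: for a small percentage change in X, the percentage change in Y is approximately 0.26 times as large.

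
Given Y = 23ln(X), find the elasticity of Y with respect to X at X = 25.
Elasticity = 1/ln(25) ≈ 0.3107

Elasticity = (dY/dX) · (X/Y)

dY/dX = 23/X
At X = 25: dY/dX = 23/25, Y = 23·ln(25)

Elasticity = (23/25) · (25 / (23·ln(25))) = 1/ln(25) ≈ 0.3107

Interpretation: for a small percentage change in X, the percentage change in Y is approximately 0.31 times as large.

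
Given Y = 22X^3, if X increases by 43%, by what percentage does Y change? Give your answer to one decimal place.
192.4%

For Y = 22X^3:
If X → X(1 + 0.43)
Then Y → Y · (1 + 0.43)^3
     ≈ Y · 2.9242

Percentage change = ((1 + 0.43)^3 − 1) × 100% ≈ 192.4%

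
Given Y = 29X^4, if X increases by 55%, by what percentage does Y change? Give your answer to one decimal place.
477.2%

For Y = 29X^4:
If X → X(1 + 0.55)
Then Y → Y · (1 + 0.55)^4
     ≈ Y · 5.7720

Percentage change = ((1 + 0.55)^4 − 1) × 100% ≈ 477.2%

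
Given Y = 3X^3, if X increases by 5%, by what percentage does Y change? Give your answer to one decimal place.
15.8%

For Y = 3X^3:
If X → X(1 + 0.05)
Then Y → Y · (1 + 0.05)^3
     ≈ Y · 1.1576

Percentage change = ((1 + 0.05)^3 − 1) × 100% ≈ 15.8%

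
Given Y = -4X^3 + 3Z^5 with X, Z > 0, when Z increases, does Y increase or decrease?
Y increases

Taking the partial derivative:
∂Y/∂Z = 15Z^4

∂Y/∂Z = 15Z^4 > 0 (assuming positive values)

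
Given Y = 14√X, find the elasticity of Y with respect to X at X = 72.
Elasticity = 1/2

Elasticity = (dY/dX) · (X/Y)

dY/dX = 7/√X
At X = 72: dY/dX = 7·√2/12, Y = 84·√2

Elasticity = (7·√2/12) · (72 / (84·√2)) = 1/2

Interpretation: for a small percentage change in X, the percentage change in Y is approximately 0.50 times as large.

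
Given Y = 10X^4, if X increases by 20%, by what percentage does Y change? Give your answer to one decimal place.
107.4%

For Y = 10X^4:
If X → X(1 + 0.2)
Then Y → Y · (1 + 0.2)^4
     = Y · 2.0736

Percentage change = ((1 + 0.2)^4 − 1) × 100% ≈ 107.4%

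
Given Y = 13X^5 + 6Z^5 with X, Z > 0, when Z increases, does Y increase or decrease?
Y increases

Taking the partial derivative:
∂Y/∂Z = 30Z^4

∂Y/∂Z = 30Z^4 > 0 (assuming positive values)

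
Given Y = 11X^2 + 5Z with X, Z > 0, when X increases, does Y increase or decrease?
Y increases

Taking the partial derivative:
∂Y/∂X = 22X

∂Y/∂X = 22X > 0 (assuming positive values)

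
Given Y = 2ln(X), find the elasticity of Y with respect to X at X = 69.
Elasticity = 1/ln(69) ≈ 0.2362

Elasticity = (dY/dX) · (X/Y)

dY/dX = 2/X
At X = 69: dY/dX = 2/69, Y = 2·ln(69)

Elasticity = (2/69) · (69 / (2·ln(69))) = 1/ln(69) ≈ 0.2362

Interpretation: for a small percentage change in X, the percentage change in Y is approximately 0.24 times as large.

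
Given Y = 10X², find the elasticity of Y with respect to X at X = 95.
Elasticity = 2

Elasticity = (dY/dX) · (X/Y)

dY/dX = 20·X
At X = 95: dY/dX = 1900, Y = 90250

Elasticity = 1900 · (95 / 90250) = 2

Interpretation: for a small percentage change in X, the percentage change in Y is approximately 2.00 times as large.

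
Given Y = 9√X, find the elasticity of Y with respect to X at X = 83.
Elasticity = 1/2

Elasticity = (dY/dX) · (X/Y)

dY/dX = 9/(2·√X)
At X = 83: dY/dX = 9·√83/166, Y = 9·√83

Elasticity = (9·√83/166) · (83 / (9·√83)) = 1/2

Interpretation: for a small percentage change in X, the percentage change in Y is approximately 0.50 times as large.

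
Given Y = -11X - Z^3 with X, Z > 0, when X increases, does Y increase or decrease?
Y decreases

Taking the partial derivative:
∂Y/∂X = -11

∂Y/∂X = -11 < 0 (assuming positive values)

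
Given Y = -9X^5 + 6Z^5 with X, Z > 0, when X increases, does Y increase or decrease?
Y decreases

Taking the partial derivative:
∂Y/∂X = -45X^4

∂Y/∂X = -45X^4 < 0 (assuming positive values)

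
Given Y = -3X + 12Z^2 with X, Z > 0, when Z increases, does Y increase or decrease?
Y increases

Taking the partial derivative:
∂Y/∂Z = 24Z

∂Y/∂Z = 24Z > 0 (assuming positive values)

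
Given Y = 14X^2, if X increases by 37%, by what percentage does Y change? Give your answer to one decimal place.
87.7%

For Y = 14X^2:
If X → X(1 + 0.37)
Then Y → Y · (1 + 0.37)^2
     = Y · 1.8769

Percentage change = ((1 + 0.37)^2 − 1) × 100% ≈ 87.7%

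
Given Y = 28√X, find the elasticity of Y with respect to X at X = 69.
Elasticity = 1/2

Elasticity = (dY/dX) · (X/Y)

dY/dX = 14/√X
At X = 69: dY/dX = 14·√69/69, Y = 28·√69

Elasticity = (14·√69/69) · (69 / (28·√69)) = 1/2

Interpretation: for a small percentage change in X, the percentage change in Y is approximately 0.50 times as large.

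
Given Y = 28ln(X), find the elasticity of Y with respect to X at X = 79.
Elasticity = 1/ln(79) ≈ 0.2289

Elasticity = (dY/dX) · (X/Y)

dY/dX = 28/X
At X = 79: dY/dX = 28/79, Y = 28·ln(79)

Elasticity = (28/79) · (79 / (28·ln(79))) = 1/ln(79) ≈ 0.2289

Interpretation: for a small percentage change in X, the percentage change in Y is approximately 0.23 times as large.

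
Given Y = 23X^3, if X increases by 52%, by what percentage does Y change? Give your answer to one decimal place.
251.2%

For Y = 23X^3:
If X → X(1 + 0.52)
Then Y → Y · (1 + 0.52)^3
     ≈ Y · 3.5118

Percentage change = ((1 + 0.52)^3 − 1) × 100% ≈ 251.2%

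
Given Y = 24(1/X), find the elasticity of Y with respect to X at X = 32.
Elasticity = -1

Elasticity = (dY/dX) · (X/Y)

dY/dX = -24/X²
At X = 32: dY/dX = -3/128, Y = 3/4

Elasticity = (-3/128) · (32 / (3/4)) = -1

Interpretation: for a small percentage change in X, the percentage change in Y is approximately -1.00 times as large.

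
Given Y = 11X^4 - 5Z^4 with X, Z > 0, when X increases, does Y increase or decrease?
Y increases

Taking the partial derivative:
∂Y/∂X = 44X^3

∂Y/∂X = 44X^3 > 0 (assuming positive values)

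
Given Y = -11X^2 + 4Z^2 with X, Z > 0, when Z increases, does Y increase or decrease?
Y increases

Taking the partial derivative:
∂Y/∂Z = 8Z

∂Y/∂Z = 8Z > 0 (assuming positive values)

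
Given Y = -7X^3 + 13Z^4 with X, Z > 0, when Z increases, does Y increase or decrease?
Y increases

Taking the partial derivative:
∂Y/∂Z = 52Z^3

∂Y/∂Z = 52Z^3 > 0 (assuming positive values)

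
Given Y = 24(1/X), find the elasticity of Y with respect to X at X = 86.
Elasticity = -1

Elasticity = (dY/dX) · (X/Y)

dY/dX = -24/X²
At X = 86: dY/dX = -6/1849, Y = 12/43

Elasticity = (-6/1849) · (86 / (12/43)) = -1

Interpretation: for a small percentage change in X, the percentage change in Y is approximately -1.00 times as large.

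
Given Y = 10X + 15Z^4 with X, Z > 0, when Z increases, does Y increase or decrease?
Y increases

Taking the partial derivative:
∂Y/∂Z = 60Z^3

∂Y/∂Z = 60Z^3 > 0 (assuming positive values)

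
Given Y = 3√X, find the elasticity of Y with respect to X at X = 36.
Elasticity = 1/2

Elasticity = (dY/dX) · (X/Y)

dY/dX = 3/(2·√X)
At X = 36: dY/dX = 1/4, Y = 18

Elasticity = (1/4) · (36 / 18) = 1/2

Interpretation: for a small percentage change in X, the percentage change in Y is approximately 0.50 times as large.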